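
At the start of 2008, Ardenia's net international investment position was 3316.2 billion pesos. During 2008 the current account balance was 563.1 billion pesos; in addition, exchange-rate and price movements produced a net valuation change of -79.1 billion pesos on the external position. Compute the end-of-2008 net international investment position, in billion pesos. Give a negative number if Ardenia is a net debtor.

3800.2

Change in NIIP = current account + net valuation change = 563.1 + (-79.1) = 484.0
End-of-year NIIP = 3316.2 + 484.0 = 3800.2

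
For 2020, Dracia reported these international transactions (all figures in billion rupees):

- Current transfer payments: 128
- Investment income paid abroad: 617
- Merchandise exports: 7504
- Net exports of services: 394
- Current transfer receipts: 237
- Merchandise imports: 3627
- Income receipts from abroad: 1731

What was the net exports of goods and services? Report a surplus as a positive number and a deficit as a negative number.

Goods balance = 7504 - 3627 = 3877
Services balance = 394
Trade balance (goods + services) = 3877 + 394 = 4271

4271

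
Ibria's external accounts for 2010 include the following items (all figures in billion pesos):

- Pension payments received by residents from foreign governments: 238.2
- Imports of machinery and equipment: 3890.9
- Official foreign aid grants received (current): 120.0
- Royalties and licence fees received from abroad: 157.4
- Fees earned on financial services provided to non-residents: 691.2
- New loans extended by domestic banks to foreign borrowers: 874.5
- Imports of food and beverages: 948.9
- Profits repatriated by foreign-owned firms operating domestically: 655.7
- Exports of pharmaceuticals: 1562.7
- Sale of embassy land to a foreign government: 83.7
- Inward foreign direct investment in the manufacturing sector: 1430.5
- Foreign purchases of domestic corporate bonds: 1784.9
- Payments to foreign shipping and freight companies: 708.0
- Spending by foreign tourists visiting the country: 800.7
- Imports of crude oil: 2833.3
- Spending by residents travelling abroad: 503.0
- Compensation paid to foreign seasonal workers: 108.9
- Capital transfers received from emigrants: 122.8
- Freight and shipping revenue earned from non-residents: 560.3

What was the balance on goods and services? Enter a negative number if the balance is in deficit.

-5111.8

Goods: 1562.7 - 2833.3 - 948.9 - 3890.9 = -6110.4
Services: 157.4 - 503.0 + 800.7 + 560.3 + 691.2 - 708.0 = 998.6
Trade balance = -6110.4 + 998.6 = -5111.8
(Excluded from the trade balance — secondary income: pension payments received by residents from foreign governments 238.2, official foreign aid grants received (current) 120.0; financial account: new loans extended by domestic banks to foreign borrowers 874.5, inward foreign direct investment in the manufacturing sector 1430.5, foreign purchases of domestic corporate bonds 1784.9; primary income: profits repatriated by foreign-owned firms operating domestically 655.7, compensation paid to foreign seasonal workers 108.9; capital account: sale of embassy land to a foreign government 83.7, capital transfers received from emigrants 122.8.)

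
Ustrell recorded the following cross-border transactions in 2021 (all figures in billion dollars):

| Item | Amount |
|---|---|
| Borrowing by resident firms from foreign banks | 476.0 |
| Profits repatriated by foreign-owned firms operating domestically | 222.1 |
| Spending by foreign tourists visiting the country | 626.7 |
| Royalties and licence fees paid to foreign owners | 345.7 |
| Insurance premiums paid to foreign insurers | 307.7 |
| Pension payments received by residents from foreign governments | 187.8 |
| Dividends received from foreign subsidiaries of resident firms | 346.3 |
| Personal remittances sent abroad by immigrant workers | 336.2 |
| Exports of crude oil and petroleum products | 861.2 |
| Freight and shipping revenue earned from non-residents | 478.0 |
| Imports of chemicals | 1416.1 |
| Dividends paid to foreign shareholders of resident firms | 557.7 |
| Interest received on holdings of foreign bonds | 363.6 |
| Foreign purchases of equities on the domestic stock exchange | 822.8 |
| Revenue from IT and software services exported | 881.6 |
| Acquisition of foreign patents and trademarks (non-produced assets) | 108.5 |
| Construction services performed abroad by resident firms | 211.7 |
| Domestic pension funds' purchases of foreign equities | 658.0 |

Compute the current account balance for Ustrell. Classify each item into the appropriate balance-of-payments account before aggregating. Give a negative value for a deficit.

771.4

Goods: 861.2 - 1416.1 = -554.9
Services: -345.7 + 478.0 + 211.7 + 626.7 + 881.6 - 307.7 = 1544.6
Primary income: 346.3 - 222.1 + 363.6 - 557.7 = -69.9
Secondary income: -336.2 + 187.8 = -148.4
Current account = (-554.9) + 1544.6 + (-69.9) + (-148.4) = 771.4
(Excluded from the current account — financial account: borrowing by resident firms from foreign banks 476.0, foreign purchases of equities on the domestic stock exchange 822.8, domestic pension funds' purchases of foreign equities 658.0; capital account: acquisition of foreign patents and trademarks (non-produced assets) 108.5.)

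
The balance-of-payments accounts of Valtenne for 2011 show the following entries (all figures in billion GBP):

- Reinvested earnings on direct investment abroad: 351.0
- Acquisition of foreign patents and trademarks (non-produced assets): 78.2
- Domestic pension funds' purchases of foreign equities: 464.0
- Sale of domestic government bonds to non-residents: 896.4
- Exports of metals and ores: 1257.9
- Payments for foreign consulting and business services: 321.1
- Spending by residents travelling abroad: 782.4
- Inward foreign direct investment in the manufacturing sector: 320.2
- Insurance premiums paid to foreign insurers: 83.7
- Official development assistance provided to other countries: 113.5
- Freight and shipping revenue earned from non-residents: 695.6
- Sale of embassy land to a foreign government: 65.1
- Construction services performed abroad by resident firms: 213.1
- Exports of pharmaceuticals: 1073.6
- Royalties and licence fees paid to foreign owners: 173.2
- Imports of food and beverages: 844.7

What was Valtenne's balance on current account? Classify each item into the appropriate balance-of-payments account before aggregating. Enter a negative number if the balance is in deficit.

Goods: -844.7 + 1073.6 + 1257.9 = 1486.8
Services: 695.6 - 321.1 - 173.2 - 83.7 + 213.1 - 782.4 = -451.7
Primary income: 351.0
Secondary income: -113.5
Current account = 1486.8 + (-451.7) + 351.0 + (-113.5) = 1272.6
(Excluded from the current account — capital account: acquisition of foreign patents and trademarks (non-produced assets) 78.2, sale of embassy land to a foreign government 65.1; financial account: domestic pension funds' purchases of foreign equities 464.0, sale of domestic government bonds to non-residents 896.4, inward foreign direct investment in the manufacturing sector 320.2.)

1272.6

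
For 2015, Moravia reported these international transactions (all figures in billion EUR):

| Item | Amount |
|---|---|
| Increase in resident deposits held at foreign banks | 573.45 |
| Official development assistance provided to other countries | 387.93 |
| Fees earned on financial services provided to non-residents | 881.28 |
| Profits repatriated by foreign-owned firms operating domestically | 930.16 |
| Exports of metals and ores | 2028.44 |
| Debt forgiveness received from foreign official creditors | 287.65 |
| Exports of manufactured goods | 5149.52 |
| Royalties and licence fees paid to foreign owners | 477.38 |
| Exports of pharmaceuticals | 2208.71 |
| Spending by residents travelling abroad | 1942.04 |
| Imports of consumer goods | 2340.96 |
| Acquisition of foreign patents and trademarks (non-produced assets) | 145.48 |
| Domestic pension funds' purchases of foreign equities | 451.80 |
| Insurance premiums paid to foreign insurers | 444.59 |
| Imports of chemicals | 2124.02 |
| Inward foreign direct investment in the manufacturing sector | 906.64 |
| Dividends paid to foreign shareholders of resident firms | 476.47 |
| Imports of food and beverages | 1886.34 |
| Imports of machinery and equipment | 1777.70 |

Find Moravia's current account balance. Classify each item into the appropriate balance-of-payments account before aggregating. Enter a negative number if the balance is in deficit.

Goods: -1777.70 + 2208.71 - 2124.02 - 1886.34 - 2340.96 + 2028.44 + 5149.52 = 1257.65
Services: -477.38 + 881.28 - 1942.04 - 444.59 = -1982.73
Primary income: -930.16 - 476.47 = -1406.63
Secondary income: -387.93
Current account = 1257.65 + (-1982.73) + (-1406.63) + (-387.93) = -2519.64
(Excluded from the current account — financial account: increase in resident deposits held at foreign banks 573.45, domestic pension funds' purchases of foreign equities 451.80, inward foreign direct investment in the manufacturing sector 906.64; capital account: debt forgiveness received from foreign official creditors 287.65, acquisition of foreign patents and trademarks (non-produced assets) 145.48.)

-2519.64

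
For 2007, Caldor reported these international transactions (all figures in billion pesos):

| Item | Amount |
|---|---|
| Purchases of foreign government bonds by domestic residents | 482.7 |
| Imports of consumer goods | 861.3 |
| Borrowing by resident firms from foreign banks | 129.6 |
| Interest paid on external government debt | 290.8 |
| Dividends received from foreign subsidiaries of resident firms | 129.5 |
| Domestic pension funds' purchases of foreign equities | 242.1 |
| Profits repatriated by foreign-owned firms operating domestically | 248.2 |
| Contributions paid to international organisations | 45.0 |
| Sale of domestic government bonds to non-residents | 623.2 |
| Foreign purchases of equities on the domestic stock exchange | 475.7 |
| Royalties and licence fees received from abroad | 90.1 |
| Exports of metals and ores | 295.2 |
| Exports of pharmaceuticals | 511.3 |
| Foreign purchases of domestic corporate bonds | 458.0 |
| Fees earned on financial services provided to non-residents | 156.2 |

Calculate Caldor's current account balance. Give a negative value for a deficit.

-263.0

Goods: 295.2 + 511.3 - 861.3 = -54.8
Services: 90.1 + 156.2 = 246.3
Primary income: -290.8 - 248.2 + 129.5 = -409.5
Secondary income: -45.0
Current account = (-54.8) + 246.3 + (-409.5) + (-45.0) = -263.0
(Excluded from the current account — financial account: purchases of foreign government bonds by domestic residents 482.7, borrowing by resident firms from foreign banks 129.6, domestic pension funds' purchases of foreign equities 242.1, sale of domestic government bonds to non-residents 623.2, foreign purchases of equities on the domestic stock exchange 475.7, foreign purchases of domestic corporate bonds 458.0.)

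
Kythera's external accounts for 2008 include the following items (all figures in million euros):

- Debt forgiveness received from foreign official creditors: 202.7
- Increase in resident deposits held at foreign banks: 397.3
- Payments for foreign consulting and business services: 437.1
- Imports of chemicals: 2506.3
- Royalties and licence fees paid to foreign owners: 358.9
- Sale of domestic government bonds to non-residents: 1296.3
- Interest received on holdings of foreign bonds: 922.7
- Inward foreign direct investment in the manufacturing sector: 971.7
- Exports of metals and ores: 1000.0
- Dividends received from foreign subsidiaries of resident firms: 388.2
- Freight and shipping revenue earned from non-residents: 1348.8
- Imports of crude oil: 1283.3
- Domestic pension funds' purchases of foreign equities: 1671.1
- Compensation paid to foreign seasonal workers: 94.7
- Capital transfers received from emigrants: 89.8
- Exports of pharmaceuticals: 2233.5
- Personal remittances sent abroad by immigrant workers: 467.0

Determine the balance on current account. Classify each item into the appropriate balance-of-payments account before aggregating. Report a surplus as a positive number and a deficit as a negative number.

745.9

Goods: -1283.3 - 2506.3 + 2233.5 + 1000.0 = -556.1
Services: -358.9 + 1348.8 - 437.1 = 552.8
Primary income: -94.7 + 922.7 + 388.2 = 1216.2
Secondary income: -467.0
Current account = (-556.1) + 552.8 + 1216.2 + (-467.0) = 745.9
(Excluded from the current account — capital account: debt forgiveness received from foreign official creditors 202.7, capital transfers received from emigrants 89.8; financial account: increase in resident deposits held at foreign banks 397.3, sale of domestic government bonds to non-residents 1296.3, inward foreign direct investment in the manufacturing sector 971.7, domestic pension funds' purchases of foreign equities 1671.1.)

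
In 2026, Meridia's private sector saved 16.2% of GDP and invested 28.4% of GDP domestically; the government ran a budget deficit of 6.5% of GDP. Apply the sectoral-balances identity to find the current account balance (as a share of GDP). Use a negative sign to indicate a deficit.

By the sectoral-balances identity, CA = (S_private - I) + (T - G).
Private balance = 16.2 - 28.4 = -12.2
Government balance (T - G) = -6.5
CA = -12.2 + (-6.5) = -18.7

-18.7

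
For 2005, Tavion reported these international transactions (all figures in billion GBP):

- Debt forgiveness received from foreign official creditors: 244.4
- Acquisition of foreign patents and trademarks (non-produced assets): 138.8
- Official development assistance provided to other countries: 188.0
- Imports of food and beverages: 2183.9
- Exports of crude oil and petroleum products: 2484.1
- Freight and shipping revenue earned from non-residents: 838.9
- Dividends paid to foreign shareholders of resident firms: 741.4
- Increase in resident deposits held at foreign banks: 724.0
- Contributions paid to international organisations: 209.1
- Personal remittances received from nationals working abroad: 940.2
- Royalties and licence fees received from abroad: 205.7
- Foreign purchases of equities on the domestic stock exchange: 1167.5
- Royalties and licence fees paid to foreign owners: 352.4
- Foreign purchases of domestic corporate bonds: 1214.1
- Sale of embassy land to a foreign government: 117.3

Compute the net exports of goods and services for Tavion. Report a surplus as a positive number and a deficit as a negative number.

992.4

Goods: -2183.9 + 2484.1 = 300.2
Services: -352.4 + 838.9 + 205.7 = 692.2
Trade balance = 300.2 + 692.2 = 992.4
(Excluded from the trade balance — capital account: debt forgiveness received from foreign official creditors 244.4, acquisition of foreign patents and trademarks (non-produced assets) 138.8, sale of embassy land to a foreign government 117.3; secondary income: official development assistance provided to other countries 188.0, contributions paid to international organisations 209.1, personal remittances received from nationals working abroad 940.2; primary income: dividends paid to foreign shareholders of resident firms 741.4; financial account: increase in resident deposits held at foreign banks 724.0, foreign purchases of equities on the domestic stock exchange 1167.5, foreign purchases of domestic corporate bonds 1214.1.)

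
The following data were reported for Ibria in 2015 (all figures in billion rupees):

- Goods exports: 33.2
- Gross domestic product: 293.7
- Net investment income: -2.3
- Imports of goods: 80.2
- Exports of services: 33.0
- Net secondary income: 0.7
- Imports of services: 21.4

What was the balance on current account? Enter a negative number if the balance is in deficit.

-37.0

Goods balance = 33.2 - 80.2 = -47.0
Services balance = 33.0 - 21.4 = 11.6
Trade balance (goods + services) = -47.0 + 11.6 = -35.4
Net primary income = -2.3
Net secondary income = 0.7
Current account = -35.4 + (-2.3) + 0.7 = -37.0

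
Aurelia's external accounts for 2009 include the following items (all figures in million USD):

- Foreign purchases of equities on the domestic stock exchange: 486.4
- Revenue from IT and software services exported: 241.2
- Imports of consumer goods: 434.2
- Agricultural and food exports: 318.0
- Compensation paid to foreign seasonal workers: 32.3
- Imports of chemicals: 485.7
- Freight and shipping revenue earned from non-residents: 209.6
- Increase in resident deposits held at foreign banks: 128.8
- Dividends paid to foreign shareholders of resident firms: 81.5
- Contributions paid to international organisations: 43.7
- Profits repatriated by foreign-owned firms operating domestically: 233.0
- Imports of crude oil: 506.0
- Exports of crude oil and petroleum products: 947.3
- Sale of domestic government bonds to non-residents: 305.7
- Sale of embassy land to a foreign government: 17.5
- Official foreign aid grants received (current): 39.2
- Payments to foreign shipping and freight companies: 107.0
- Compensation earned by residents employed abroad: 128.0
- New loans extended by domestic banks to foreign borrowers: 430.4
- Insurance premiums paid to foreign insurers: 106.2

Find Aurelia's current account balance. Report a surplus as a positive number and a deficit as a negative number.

Goods: 318.0 - 485.7 - 434.2 + 947.3 - 506.0 = -160.6
Services: 209.6 - 107.0 + 241.2 - 106.2 = 237.6
Primary income: 128.0 - 233.0 - 81.5 - 32.3 = -218.8
Secondary income: 39.2 - 43.7 = -4.5
Current account = (-160.6) + 237.6 + (-218.8) + (-4.5) = -146.3
(Excluded from the current account — financial account: foreign purchases of equities on the domestic stock exchange 486.4, increase in resident deposits held at foreign banks 128.8, sale of domestic government bonds to non-residents 305.7, new loans extended by domestic banks to foreign borrowers 430.4; capital account: sale of embassy land to a foreign government 17.5.)

-146.3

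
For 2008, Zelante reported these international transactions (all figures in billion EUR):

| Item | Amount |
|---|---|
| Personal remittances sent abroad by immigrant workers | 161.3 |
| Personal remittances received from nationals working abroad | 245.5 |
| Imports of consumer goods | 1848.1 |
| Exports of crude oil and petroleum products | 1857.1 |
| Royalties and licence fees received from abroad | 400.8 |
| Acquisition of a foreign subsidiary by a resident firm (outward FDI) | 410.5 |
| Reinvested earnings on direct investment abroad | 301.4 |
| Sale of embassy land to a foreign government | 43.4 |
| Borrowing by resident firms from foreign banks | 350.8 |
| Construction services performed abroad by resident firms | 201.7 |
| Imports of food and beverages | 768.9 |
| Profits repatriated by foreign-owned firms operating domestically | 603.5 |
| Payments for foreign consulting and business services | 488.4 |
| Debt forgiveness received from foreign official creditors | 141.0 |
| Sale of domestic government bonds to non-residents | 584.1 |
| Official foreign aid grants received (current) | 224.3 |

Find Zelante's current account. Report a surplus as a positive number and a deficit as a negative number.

-639.4

Goods: 1857.1 - 1848.1 - 768.9 = -759.9
Services: 201.7 - 488.4 + 400.8 = 114.1
Primary income: -603.5 + 301.4 = -302.1
Secondary income: 245.5 + 224.3 - 161.3 = 308.5
Current account = (-759.9) + 114.1 + (-302.1) + 308.5 = -639.4
(Excluded from the current account — financial account: acquisition of a foreign subsidiary by a resident firm (outward FDI) 410.5, borrowing by resident firms from foreign banks 350.8, sale of domestic government bonds to non-residents 584.1; capital account: sale of embassy land to a foreign government 43.4, debt forgiveness received from foreign official creditors 141.0.)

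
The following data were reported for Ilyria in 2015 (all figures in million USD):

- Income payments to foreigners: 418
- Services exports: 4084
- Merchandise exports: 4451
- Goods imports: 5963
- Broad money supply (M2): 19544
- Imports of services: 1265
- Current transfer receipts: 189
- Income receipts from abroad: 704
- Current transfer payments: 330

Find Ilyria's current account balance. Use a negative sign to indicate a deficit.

Goods balance = 4451 - 5963 = -1512
Services balance = 4084 - 1265 = 2819
Trade balance (goods + services) = -1512 + 2819 = 1307
Net primary income = 704 - 418 = 286
Net secondary income = 189 - 330 = -141
Current account = 1307 + 286 + (-141) = 1452

1452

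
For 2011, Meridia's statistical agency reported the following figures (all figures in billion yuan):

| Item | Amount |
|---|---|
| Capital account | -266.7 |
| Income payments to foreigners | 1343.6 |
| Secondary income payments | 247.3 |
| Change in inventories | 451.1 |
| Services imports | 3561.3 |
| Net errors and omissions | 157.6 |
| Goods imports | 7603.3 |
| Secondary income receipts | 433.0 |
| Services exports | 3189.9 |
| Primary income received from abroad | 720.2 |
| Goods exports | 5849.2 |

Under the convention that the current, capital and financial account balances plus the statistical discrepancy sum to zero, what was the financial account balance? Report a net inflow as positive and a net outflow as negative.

2672.3

Goods balance = 5849.2 - 7603.3 = -1754.1
Services balance = 3189.9 - 3561.3 = -371.4
Trade balance (goods + services) = -1754.1 + (-371.4) = -2125.5
Net primary income = 720.2 - 1343.6 = -623.4
Net secondary income = 433.0 - 247.3 = 185.7
Current account = -2125.5 + (-623.4) + 185.7 = -2563.2
Financial account = -(-2563.2 + (-266.7) + 157.6) = 2672.3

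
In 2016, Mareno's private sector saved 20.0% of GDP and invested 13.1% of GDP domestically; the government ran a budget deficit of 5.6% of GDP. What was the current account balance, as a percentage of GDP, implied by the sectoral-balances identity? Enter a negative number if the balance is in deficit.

By the sectoral-balances identity, CA = (S_private - I) + (T - G).
Private balance = 20.0 - 13.1 = 6.9
Government balance (T - G) = -5.6
CA = 6.9 + (-5.6) = 1.3

1.3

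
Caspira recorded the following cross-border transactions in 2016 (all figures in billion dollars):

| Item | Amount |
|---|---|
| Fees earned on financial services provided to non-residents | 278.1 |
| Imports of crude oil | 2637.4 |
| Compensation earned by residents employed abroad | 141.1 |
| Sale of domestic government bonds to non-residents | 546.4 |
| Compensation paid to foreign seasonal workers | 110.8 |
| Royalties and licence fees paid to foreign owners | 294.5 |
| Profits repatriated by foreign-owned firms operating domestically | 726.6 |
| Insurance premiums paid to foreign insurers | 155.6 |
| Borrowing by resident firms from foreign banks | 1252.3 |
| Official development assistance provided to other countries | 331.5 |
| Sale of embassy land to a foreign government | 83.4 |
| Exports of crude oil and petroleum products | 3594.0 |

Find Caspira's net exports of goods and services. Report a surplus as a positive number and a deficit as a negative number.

784.6

Goods: -2637.4 + 3594.0 = 956.6
Services: 278.1 - 294.5 - 155.6 = -172.0
Trade balance = 956.6 + (-172.0) = 784.6
(Excluded from the trade balance — primary income: compensation earned by residents employed abroad 141.1, compensation paid to foreign seasonal workers 110.8, profits repatriated by foreign-owned firms operating domestically 726.6; financial account: sale of domestic government bonds to non-residents 546.4, borrowing by resident firms from foreign banks 1252.3; secondary income: official development assistance provided to other countries 331.5; capital account: sale of embassy land to a foreign government 83.4.)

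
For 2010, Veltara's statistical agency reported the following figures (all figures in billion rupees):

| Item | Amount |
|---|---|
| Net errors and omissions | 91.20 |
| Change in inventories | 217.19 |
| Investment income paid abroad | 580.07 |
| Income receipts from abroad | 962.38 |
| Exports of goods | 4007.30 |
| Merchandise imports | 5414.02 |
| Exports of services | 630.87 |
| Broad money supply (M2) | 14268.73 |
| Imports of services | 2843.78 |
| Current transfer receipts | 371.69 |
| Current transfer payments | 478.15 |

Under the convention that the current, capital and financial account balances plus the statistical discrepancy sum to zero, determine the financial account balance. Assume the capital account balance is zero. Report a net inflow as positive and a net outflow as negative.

Goods balance = 4007.30 - 5414.02 = -1406.72
Services balance = 630.87 - 2843.78 = -2212.91
Trade balance (goods + services) = -1406.72 + (-2212.91) = -3619.63
Net primary income = 962.38 - 580.07 = 382.31
Net secondary income = 371.69 - 478.15 = -106.46
Current account = -3619.63 + 382.31 + (-106.46) = -3343.78
Financial account = -(-3343.78 + 91.20) = 3252.58

3252.58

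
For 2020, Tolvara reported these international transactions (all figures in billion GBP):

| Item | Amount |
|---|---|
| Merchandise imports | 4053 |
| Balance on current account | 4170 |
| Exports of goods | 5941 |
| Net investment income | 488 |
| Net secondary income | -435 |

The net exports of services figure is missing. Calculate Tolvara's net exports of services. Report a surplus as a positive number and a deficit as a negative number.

Current account = goods balance + services balance + net primary income + net secondary income
Sum of the known components = 1941
Net exports of services = CA - (known components) = 4170 - 1941 = 2229

2229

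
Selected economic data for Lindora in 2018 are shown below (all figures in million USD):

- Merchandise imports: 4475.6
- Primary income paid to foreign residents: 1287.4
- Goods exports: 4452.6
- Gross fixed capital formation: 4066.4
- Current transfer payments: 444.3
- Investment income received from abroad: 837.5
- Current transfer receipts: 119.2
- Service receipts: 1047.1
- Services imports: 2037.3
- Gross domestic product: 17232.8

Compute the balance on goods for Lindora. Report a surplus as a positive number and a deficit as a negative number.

-23.0

Goods balance = 4452.6 - 4475.6 = -23.0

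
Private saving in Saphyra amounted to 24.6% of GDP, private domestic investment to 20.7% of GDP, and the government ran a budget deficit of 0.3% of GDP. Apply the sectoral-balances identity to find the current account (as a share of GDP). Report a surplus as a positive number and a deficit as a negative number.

3.6

By the sectoral-balances identity, CA = (S_private - I) + (T - G).
Private balance = 24.6 - 20.7 = 3.9
Government balance (T - G) = -0.3
CA = 3.9 + (-0.3) = 3.6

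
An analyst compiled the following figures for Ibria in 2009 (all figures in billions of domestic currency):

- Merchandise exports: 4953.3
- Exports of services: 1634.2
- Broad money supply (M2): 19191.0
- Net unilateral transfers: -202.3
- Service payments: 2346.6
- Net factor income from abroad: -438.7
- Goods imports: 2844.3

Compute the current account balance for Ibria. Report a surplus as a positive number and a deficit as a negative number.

Goods balance = 4953.3 - 2844.3 = 2109.0
Services balance = 1634.2 - 2346.6 = -712.4
Trade balance (goods + services) = 2109.0 + (-712.4) = 1396.6
Net primary income = -438.7
Net secondary income = -202.3
Current account = 1396.6 + (-438.7) + (-202.3) = 755.6

755.6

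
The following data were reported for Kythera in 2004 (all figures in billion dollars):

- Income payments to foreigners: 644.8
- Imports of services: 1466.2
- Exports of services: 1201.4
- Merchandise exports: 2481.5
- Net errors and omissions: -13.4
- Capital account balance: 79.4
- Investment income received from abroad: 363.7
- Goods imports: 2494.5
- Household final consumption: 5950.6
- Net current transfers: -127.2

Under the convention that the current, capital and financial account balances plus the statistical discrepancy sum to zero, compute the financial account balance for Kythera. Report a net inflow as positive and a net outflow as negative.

Goods balance = 2481.5 - 2494.5 = -13.0
Services balance = 1201.4 - 1466.2 = -264.8
Trade balance (goods + services) = -13.0 + (-264.8) = -277.8
Net primary income = 363.7 - 644.8 = -281.1
Net secondary income = -127.2
Current account = -277.8 + (-281.1) + (-127.2) = -686.1
Financial account = -(-686.1 + 79.4 + (-13.4)) = 620.1

620.1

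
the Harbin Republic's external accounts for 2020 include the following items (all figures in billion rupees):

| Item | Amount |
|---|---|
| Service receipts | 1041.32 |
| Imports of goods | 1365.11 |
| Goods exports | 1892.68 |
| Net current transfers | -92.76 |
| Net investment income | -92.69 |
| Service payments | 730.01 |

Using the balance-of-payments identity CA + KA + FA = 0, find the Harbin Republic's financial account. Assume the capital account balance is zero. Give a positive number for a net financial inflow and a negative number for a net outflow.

Goods balance = 1892.68 - 1365.11 = 527.57
Services balance = 1041.32 - 730.01 = 311.31
Trade balance (goods + services) = 527.57 + 311.31 = 838.88
Net primary income = -92.69
Net secondary income = -92.76
Current account = 838.88 + (-92.69) + (-92.76) = 653.43
Financial account = -(653.43) = -653.43

-653.43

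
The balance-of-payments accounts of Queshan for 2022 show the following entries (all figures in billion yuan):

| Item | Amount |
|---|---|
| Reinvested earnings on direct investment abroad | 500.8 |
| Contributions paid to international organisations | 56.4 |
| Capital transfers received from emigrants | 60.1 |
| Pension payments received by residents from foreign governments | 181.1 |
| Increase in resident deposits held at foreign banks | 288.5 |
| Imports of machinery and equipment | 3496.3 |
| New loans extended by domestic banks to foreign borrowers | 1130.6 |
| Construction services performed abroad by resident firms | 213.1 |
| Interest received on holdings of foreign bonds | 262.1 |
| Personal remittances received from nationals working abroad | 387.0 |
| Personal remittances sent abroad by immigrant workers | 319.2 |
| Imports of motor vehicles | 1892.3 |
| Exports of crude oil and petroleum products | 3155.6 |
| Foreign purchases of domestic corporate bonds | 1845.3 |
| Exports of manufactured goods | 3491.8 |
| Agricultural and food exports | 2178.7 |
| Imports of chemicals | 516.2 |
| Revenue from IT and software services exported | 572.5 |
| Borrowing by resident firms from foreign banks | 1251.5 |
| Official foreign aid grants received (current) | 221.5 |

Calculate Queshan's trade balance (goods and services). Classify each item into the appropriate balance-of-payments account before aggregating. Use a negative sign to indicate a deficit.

Goods: -516.2 - 1892.3 + 3491.8 + 3155.6 - 3496.3 + 2178.7 = 2921.3
Services: 213.1 + 572.5 = 785.6
Trade balance = 2921.3 + 785.6 = 3706.9
(Excluded from the trade balance — primary income: reinvested earnings on direct investment abroad 500.8, interest received on holdings of foreign bonds 262.1; secondary income: contributions paid to international organisations 56.4, pension payments received by residents from foreign governments 181.1, personal remittances received from nationals working abroad 387.0, personal remittances sent abroad by immigrant workers 319.2, official foreign aid grants received (current) 221.5; capital account: capital transfers received from emigrants 60.1; financial account: increase in resident deposits held at foreign banks 288.5, new loans extended by domestic banks to foreign borrowers 1130.6, foreign purchases of domestic corporate bonds 1845.3, borrowing by resident firms from foreign banks 1251.5.)

3706.9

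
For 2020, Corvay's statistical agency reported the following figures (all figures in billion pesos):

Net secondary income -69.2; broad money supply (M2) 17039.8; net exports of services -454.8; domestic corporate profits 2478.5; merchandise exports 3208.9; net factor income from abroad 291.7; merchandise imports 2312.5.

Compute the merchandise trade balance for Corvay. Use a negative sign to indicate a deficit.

896.4

Goods balance = 3208.9 - 2312.5 = 896.4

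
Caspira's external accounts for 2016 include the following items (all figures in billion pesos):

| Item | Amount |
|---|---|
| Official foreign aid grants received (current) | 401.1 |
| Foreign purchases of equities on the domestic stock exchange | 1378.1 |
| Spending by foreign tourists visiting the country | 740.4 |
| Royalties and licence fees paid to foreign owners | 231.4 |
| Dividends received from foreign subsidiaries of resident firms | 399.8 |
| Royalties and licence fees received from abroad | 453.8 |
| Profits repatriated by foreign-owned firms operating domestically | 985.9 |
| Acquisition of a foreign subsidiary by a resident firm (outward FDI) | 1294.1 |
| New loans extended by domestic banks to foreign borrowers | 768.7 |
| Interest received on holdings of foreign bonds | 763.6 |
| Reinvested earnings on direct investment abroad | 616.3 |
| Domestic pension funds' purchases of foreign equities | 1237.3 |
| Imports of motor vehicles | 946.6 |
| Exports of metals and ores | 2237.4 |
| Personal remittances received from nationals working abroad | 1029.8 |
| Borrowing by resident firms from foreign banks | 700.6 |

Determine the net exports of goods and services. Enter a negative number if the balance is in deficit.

Goods: -946.6 + 2237.4 = 1290.8
Services: 453.8 + 740.4 - 231.4 = 962.8
Trade balance = 1290.8 + 962.8 = 2253.6
(Excluded from the trade balance — secondary income: official foreign aid grants received (current) 401.1, personal remittances received from nationals working abroad 1029.8; financial account: foreign purchases of equities on the domestic stock exchange 1378.1, acquisition of a foreign subsidiary by a resident firm (outward FDI) 1294.1, new loans extended by domestic banks to foreign borrowers 768.7, domestic pension funds' purchases of foreign equities 1237.3, borrowing by resident firms from foreign banks 700.6; primary income: dividends received from foreign subsidiaries of resident firms 399.8, profits repatriated by foreign-owned firms operating domestically 985.9, interest received on holdings of foreign bonds 763.6, reinvested earnings on direct investment abroad 616.3.)

2253.6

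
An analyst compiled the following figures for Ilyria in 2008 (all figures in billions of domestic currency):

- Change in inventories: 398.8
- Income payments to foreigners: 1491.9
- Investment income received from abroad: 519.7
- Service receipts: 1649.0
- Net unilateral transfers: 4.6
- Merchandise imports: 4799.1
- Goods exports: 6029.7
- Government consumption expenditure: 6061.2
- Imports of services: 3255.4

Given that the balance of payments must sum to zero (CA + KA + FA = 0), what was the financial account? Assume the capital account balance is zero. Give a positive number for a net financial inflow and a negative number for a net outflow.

Goods balance = 6029.7 - 4799.1 = 1230.6
Services balance = 1649.0 - 3255.4 = -1606.4
Trade balance (goods + services) = 1230.6 + (-1606.4) = -375.8
Net primary income = 519.7 - 1491.9 = -972.2
Net secondary income = 4.6
Current account = -375.8 + (-972.2) + 4.6 = -1343.4
Financial account = -(-1343.4) = 1343.4

1343.4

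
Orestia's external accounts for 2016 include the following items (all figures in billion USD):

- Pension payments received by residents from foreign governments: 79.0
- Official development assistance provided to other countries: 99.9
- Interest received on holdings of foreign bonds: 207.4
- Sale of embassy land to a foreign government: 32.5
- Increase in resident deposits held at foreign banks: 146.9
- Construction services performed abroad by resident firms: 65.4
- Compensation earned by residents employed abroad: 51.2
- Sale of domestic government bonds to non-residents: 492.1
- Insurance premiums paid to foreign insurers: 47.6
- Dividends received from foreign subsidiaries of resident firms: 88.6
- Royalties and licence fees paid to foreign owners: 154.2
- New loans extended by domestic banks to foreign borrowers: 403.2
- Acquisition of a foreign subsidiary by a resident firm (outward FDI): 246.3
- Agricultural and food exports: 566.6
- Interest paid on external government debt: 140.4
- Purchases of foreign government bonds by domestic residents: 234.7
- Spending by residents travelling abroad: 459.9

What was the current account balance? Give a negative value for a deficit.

Goods: 566.6
Services: -154.2 + 65.4 - 459.9 - 47.6 = -596.3
Primary income: 88.6 + 207.4 + 51.2 - 140.4 = 206.8
Secondary income: 79.0 - 99.9 = -20.9
Current account = 566.6 + (-596.3) + 206.8 + (-20.9) = 156.2
(Excluded from the current account — capital account: sale of embassy land to a foreign government 32.5; financial account: increase in resident deposits held at foreign banks 146.9, sale of domestic government bonds to non-residents 492.1, new loans extended by domestic banks to foreign borrowers 403.2, acquisition of a foreign subsidiary by a resident firm (outward FDI) 246.3, purchases of foreign government bonds by domestic residents 234.7.)

156.2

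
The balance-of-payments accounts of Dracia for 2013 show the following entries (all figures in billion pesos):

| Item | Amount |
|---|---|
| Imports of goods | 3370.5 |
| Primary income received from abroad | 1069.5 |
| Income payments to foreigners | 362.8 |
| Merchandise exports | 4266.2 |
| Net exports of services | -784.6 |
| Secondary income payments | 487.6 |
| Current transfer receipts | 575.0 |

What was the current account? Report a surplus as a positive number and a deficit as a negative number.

Goods balance = 4266.2 - 3370.5 = 895.7
Services balance = -784.6
Trade balance (goods + services) = 895.7 + (-784.6) = 111.1
Net primary income = 1069.5 - 362.8 = 706.7
Net secondary income = 575.0 - 487.6 = 87.4
Current account = 111.1 + 706.7 + 87.4 = 905.2

905.2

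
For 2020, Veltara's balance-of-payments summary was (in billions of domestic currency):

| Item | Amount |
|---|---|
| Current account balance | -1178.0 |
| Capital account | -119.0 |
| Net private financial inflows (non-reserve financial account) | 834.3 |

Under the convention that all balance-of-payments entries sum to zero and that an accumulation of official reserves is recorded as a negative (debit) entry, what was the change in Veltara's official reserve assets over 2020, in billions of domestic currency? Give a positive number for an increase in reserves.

-462.7

Official reserve transactions balance = -((-1178.0) + (-119.0) + 834.3) = 462.7
An accumulation of reserves is recorded as a debit (negative entry), so the change in the stock of reserves is the negative of that balance.
Change in official reserves = -(462.7) = -462.7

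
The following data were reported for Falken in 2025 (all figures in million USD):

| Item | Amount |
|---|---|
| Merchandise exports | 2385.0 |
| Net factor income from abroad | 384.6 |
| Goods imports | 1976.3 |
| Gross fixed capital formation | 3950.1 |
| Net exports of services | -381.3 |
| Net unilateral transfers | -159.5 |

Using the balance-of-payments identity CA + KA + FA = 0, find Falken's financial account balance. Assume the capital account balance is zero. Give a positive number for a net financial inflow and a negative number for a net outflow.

Goods balance = 2385.0 - 1976.3 = 408.7
Services balance = -381.3
Trade balance (goods + services) = 408.7 + (-381.3) = 27.4
Net primary income = 384.6
Net secondary income = -159.5
Current account = 27.4 + 384.6 + (-159.5) = 252.5
Financial account = -(252.5) = -252.5

-252.5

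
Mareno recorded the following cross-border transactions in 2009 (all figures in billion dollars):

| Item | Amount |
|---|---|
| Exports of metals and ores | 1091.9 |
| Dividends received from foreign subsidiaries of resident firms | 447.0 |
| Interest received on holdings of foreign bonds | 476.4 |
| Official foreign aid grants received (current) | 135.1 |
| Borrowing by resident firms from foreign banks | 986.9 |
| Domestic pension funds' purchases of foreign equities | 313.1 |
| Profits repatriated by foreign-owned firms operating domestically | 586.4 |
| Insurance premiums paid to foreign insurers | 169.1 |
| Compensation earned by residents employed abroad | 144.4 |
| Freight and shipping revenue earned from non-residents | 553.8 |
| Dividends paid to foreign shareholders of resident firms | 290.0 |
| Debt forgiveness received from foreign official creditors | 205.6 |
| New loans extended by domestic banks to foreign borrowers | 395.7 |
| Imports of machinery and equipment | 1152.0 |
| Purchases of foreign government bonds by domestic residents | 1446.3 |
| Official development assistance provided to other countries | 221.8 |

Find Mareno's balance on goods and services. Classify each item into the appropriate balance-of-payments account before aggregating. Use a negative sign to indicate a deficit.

Goods: -1152.0 + 1091.9 = -60.1
Services: -169.1 + 553.8 = 384.7
Trade balance = -60.1 + 384.7 = 324.6
(Excluded from the trade balance — primary income: dividends received from foreign subsidiaries of resident firms 447.0, interest received on holdings of foreign bonds 476.4, profits repatriated by foreign-owned firms operating domestically 586.4, compensation earned by residents employed abroad 144.4, dividends paid to foreign shareholders of resident firms 290.0; secondary income: official foreign aid grants received (current) 135.1, official development assistance provided to other countries 221.8; financial account: borrowing by resident firms from foreign banks 986.9, domestic pension funds' purchases of foreign equities 313.1, new loans extended by domestic banks to foreign borrowers 395.7, purchases of foreign government bonds by domestic residents 1446.3; capital account: debt forgiveness received from foreign official creditors 205.6.)

324.6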